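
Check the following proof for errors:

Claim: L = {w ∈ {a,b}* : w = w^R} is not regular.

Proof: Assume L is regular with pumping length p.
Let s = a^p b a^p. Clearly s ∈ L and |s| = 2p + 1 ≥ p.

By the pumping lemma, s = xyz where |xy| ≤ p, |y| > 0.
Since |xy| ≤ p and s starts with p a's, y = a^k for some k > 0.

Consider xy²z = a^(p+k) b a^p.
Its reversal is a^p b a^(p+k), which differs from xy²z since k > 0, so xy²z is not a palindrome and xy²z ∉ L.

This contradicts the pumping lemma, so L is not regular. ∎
The proof is correct.

This proof is valid because:
1. s = a^p b a^p is in L and is chosen in terms of p, so |s| ≥ p holds for every p
2. The decomposition analysis is correct: |xy| ≤ p forces y to lie inside the leading a's
3. The contradiction is valid: a^(p+k) b a^p has more a's before the b than after it, so it is not a palindrome
4. The conclusion follows logically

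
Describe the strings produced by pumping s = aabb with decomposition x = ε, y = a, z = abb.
{xy^i z : i ≥ 0} = {a^(i+1) b^2 : i ≥ 0} = {abb, aabb, aaabb, ...}

With x = ε, y = a, z = abb: Starting with aabb and pumping the first 'a' (z = abb keeps the second 'a'), we get strings with i+1 a's followed by 2 b's for i = 0, 1, 2, ...; note bb is not produced because z always contributes one a.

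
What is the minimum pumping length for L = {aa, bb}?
p = 3

For a finite language L, the pumping lemma holds vacuously if p > max|s| for s ∈ L.

The longest string in L = {aa, bb} has length 2.
If p = 3, then no string s ∈ L has |s| ≥ p, so the condition is vacuously true.

The minimum pumping length is p = 3.

Why no smaller p works: for any p ≤ 2, the longest string s ∈ L has |s| = 2 ≥ p, so it would
have to be pumpable; but pumping up (i = 2, 3, ...) produces ever longer strings, which cannot all lie in the
finite language L. So the pumping property fails for every p ≤ 2.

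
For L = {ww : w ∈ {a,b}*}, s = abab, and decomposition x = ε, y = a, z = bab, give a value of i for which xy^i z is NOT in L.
i = 2

xy²z = ε · aa · bab = aabab; aabab has odd length 5, so it cannot be written as ww and is not in L.
(Other choices also work, e.g. i = 0, 3; only i = 1 is guaranteed to stay in L since xy¹z = s.)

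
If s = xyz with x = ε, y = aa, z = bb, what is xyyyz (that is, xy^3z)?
aaaaaabb

Given x = '', y = 'aa', z = 'bb' and i = 3:

xy^3z = x + y·y·...·y (3 times) + z
       = '' + 'aa'^3 + 'bb'
       = '' + 'aaaaaa' + 'bb'
       = 'aaaaaabb'

The pumped string is 'aaaaaabb' with length 8.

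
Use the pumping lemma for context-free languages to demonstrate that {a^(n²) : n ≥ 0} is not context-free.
Assume for contradiction that L is context-free, and let p ≥ 1 be the pumping length given by the pumping lemma for CFLs.
Choose s = a^(p²). Then s ∈ L and |s| = p² ≥ p.
By the CFL pumping lemma, s = uvxyz for some u, v, x, y, z with |vxy| ≤ p, |vy| ≥ 1, and uv^i xy^i z ∈ L for every i ≥ 0.
All symbols are a's, so only lengths matter: let k = |vy|, with 1 ≤ k ≤ |vxy| ≤ p.

Take i = 2: |uv²xy²z| = p² + k, and p² < p² + k ≤ p² + p < (p + 1)².
So the length lies strictly between consecutive squares and is not a perfect square; uv²xy²z ∉ L.

This contradicts the CFL pumping lemma, which requires uv^i xy^i z ∈ L for all i ≥ 0.
Hence L = {a^(n²) : n ≥ 0} is not context-free. ∎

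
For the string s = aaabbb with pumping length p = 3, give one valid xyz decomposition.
x = 'a', y = 'a', z = 'abbb'

For s = aaabbb and p = 3, one valid decomposition is:
- x = 'a' (length 1)
- y = 'a' (length 1)
- z = 'abbb' (length 4)

Verification:
- xyz = 'a' + 'a' + 'abbb' = aaabbb ✓
- |xy| = 2 ≤ 3 ✓
- |y| = 1 > 0 ✓

All pumping lemma constraints are satisfied.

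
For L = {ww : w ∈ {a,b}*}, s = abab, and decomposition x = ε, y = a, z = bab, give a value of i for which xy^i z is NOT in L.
i = 2

xy²z = ε · aa · bab = aabab; aabab has odd length 5, so it cannot be written as ww and is not in L.
(Other choices also work, e.g. i = 0, 3; only i = 1 is guaranteed to stay in L since xy¹z = s.)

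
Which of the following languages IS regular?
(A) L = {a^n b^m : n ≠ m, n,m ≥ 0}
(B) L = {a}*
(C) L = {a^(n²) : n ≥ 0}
(B) {a}*

(B) L = {a}* is regular.

This can be recognized by a finite automaton (DFA/NFA).
Regular expressions like {a}* define regular languages.

The other choices are not regular:
- {a^(n²) : n ≥ 0}: After pumping, length is no longer a perfect square
- {a^n b^m : n ≠ m, n,m ≥ 0}: After pumping a's, we can make n = m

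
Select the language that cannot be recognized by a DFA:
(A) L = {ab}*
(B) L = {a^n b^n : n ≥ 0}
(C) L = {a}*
(B) {a^n b^n : n ≥ 0}

(B) L = {a^n b^n : n ≥ 0} is NOT regular.

The pumping lemma can be used to prove this:
After pumping, the number of a's and b's become unequal

The other languages are regular because they can be recognized by finite automata.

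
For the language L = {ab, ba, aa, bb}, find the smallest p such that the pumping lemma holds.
p = 3

For a finite language L, the pumping lemma holds vacuously if p > max|s| for s ∈ L.

The longest string in L = {ab, ba, aa, bb} has length 2.
If p = 3, then no string s ∈ L has |s| ≥ p, so the condition is vacuously true.

The minimum pumping length is p = 3.

Why no smaller p works: for any p ≤ 2, the longest string s ∈ L has |s| = 2 ≥ p, so it would
have to be pumpable; but pumping up (i = 2, 3, ...) produces ever longer strings, which cannot all lie in the
finite language L. So the pumping property fails for every p ≤ 2.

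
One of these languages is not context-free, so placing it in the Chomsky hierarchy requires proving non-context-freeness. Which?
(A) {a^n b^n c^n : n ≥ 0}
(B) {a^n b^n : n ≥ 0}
(A) {a^n b^n c^n : n ≥ 0}

(A) {a^n b^n c^n : n ≥ 0} requires the CFL pumping lemma.

- {a^n b^n : n ≥ 0} is context-free (but not regular)
  • Can be shown non-regular with the regular pumping lemma
  • After pumping, the number of a's and b's become unequal

- {a^n b^n c^n : n ≥ 0} is NOT context-free
  • Requires the CFL pumping lemma to prove
  • Cannot maintain three equal counts simultaneously

The CFL pumping lemma is "stronger" in that it can prove non-membership
in the larger class of context-free languages.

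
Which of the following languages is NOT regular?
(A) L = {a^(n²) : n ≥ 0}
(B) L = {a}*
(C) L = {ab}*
(A) {a^(n²) : n ≥ 0}

(A) L = {a^(n²) : n ≥ 0} is NOT regular.

The pumping lemma can be used to prove this:
After pumping, length is no longer a perfect square

The other languages are regular because they can be recognized by finite automata.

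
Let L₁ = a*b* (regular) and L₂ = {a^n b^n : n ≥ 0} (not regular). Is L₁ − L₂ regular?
No — L₁ − L₂ is not regular.

a*b* − {a^n b^n} = {a^n b^m : n ≠ m}. If this were regular, then its complement intersected with a*b*, namely {a^n b^n : n ≥ 0}, would be regular too (closure under complement and intersection) — contradiction. So L₁ − L₂ is not regular.

Note that the bare facts "L₁ regular, L₂ non-regular" do not settle the question by themselves: the closure of regular languages under ∪, ∩, complement and difference applies only when BOTH operands are regular. With a non-regular operand the result can come out regular or non-regular depending on the specific languages, so one has to work out L₁ − L₂ for this particular pair, as above.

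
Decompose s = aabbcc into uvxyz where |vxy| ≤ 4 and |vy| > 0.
u='a', v='a', x='bb', y='c', z='c'

For s = aabbcc with pumping length p = 4:

One valid decomposition:
- u = 'a'
- v = 'a'
- x = 'bb'
- y = 'c'
- z = 'c'

Verification:
- uvxyz = 'a' + 'a' + 'bb' + 'c' + 'c' = aabbcc ✓
- |vxy| = |'abbc'| = 4 ≤ 4 ✓
- |vy| = |'ac'| = 2 > 0 ✓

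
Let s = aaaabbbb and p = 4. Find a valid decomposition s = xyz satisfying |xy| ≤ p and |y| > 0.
x = '', y = 'aaaa', z = 'bbbb'

For s = aaaabbbb and p = 4, one valid decomposition is:
- x = '' (length 0)
- y = 'aaaa' (length 4)
- z = 'bbbb' (length 4)

Verification:
- xyz = '' + 'aaaa' + 'bbbb' = aaaabbbb ✓
- |xy| = 4 ≤ 4 ✓
- |y| = 4 > 0 ✓

All pumping lemma constraints are satisfied.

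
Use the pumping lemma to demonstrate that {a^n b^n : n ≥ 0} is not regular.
Assume for contradiction that L is regular, and let p ≥ 1 be the pumping length given by the pumping lemma.
Choose s = a^p b^p. Then s ∈ L and |s| = 2p ≥ p.
By the pumping lemma, s = xyz for some x, y, z with |xy| ≤ p, |y| ≥ 1, and xy^i z ∈ L for every i ≥ 0.
Since |xy| ≤ p and the first p symbols of s are all a's, we must have y = a^k for some k with 1 ≤ k ≤ p.

Take i = 0: xy⁰z = a^(p − k) b^p.
This string has p − k a's but p b's, and p − k < p because k ≥ 1. So xy⁰z ∉ L.

This contradicts the pumping lemma, which requires xy^i z ∈ L for all i ≥ 0.
Hence L = {a^n b^n : n ≥ 0} is not regular. ∎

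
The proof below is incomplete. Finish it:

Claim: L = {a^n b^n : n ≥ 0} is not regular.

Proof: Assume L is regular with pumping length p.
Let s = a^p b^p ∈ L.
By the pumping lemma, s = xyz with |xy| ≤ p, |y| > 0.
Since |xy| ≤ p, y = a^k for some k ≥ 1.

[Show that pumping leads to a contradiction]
Consider xy²z = a^(p+k) b^p.

Since k ≥ 1, we have p + k > p.
So xy²z has more a's than b's: (p+k) a's vs p b's.
This means xy²z ∉ L because a^n b^n requires equal counts.

This contradicts the pumping lemma which states xy²z ∈ L.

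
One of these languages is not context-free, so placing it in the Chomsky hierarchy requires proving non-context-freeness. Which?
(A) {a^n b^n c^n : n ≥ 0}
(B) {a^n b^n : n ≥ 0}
(A) {a^n b^n c^n : n ≥ 0}

(A) {a^n b^n c^n : n ≥ 0} requires the CFL pumping lemma.

- {a^n b^n : n ≥ 0} is context-free (but not regular)
  • Can be shown non-regular with the regular pumping lemma
  • After pumping, the number of a's and b's become unequal

- {a^n b^n c^n : n ≥ 0} is NOT context-free
  • Requires the CFL pumping lemma to prove
  • Cannot maintain three equal counts simultaneously

The CFL pumping lemma is "stronger" in that it can prove non-membership
in the larger class of context-free languages.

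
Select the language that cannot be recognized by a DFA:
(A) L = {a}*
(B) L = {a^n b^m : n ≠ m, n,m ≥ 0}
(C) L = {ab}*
(B) {a^n b^m : n ≠ m, n,m ≥ 0}

(B) L = {a^n b^m : n ≠ m, n,m ≥ 0} is NOT regular.

The pumping lemma can be used to prove this:
After pumping a's, we can make n = m

The other languages are regular because they can be recognized by finite automata.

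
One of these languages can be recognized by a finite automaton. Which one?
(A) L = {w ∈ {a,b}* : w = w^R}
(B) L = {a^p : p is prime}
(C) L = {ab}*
(C) {ab}*

(C) L = {ab}* is regular.

This can be recognized by a finite automaton (DFA/NFA).
Regular expressions like {ab}* define regular languages.

The other choices are not regular:
- {w ∈ {a,b}* : w = w^R}: After pumping, the string is no longer symmetric
- {a^p : p is prime}: After pumping, the length becomes composite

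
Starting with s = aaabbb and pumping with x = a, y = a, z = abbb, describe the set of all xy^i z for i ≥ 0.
{xy^i z : i ≥ 0} = {a^(2+i) b^3 : i ≥ 0} = {aabbb, aaabbb, aaaabbb, ...}

With x = a, y = a, z = abbb: Starting with aaabbb and pumping the second 'a', we get strings with 2+i a's followed by 3 b's for i = 0, 1, 2, ...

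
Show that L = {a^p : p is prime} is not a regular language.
Assume for contradiction that L is regular, and let p ≥ 1 be the pumping length given by the pumping lemma.
Choose a prime q with q ≥ p (one exists because there are infinitely many primes) and let s = a^q. Then s ∈ L and |s| = q ≥ p.
By the pumping lemma, s = xyz for some x, y, z with |xy| ≤ p, |y| ≥ 1, and xy^i z ∈ L for every i ≥ 0.
Here y = a^k for some k with 1 ≤ k ≤ p, and xy^i z = a^(q + (i − 1)k) for every i ≥ 0.

Take i = q + 1: |xy^(q+1) z| = q + qk = q(k + 1).
Both factors satisfy q ≥ 2 and k + 1 ≥ 2, so q(k + 1) is composite, and xy^(q+1) z ∉ L.

This contradicts the pumping lemma, which requires xy^i z ∈ L for all i ≥ 0.
Hence L = {a^p : p is prime} is not regular. ∎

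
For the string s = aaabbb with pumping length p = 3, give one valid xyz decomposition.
x = '', y = 'aaa', z = 'bbb'

For s = aaabbb and p = 3, one valid decomposition is:
- x = '' (length 0)
- y = 'aaa' (length 3)
- z = 'bbb' (length 3)

Verification:
- xyz = '' + 'aaa' + 'bbb' = aaabbb ✓
- |xy| = 3 ≤ 3 ✓
- |y| = 3 > 0 ✓

All pumping lemma constraints are satisfied.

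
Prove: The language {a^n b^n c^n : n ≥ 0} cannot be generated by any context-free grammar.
Assume for contradiction that L is context-free, and let p ≥ 1 be the pumping length given by the pumping lemma for CFLs.
Choose s = a^p b^p c^p. Then s ∈ L and |s| = 3p ≥ p.
By the CFL pumping lemma, s = uvxyz for some u, v, x, y, z with |vxy| ≤ p, |vy| ≥ 1, and uv^i xy^i z ∈ L for every i ≥ 0.

Because |vxy| ≤ p, the window vxy cannot contain both an a and a c: any substring of s containing both must include the entire block b^p plus at least one a and one c, so it has length ≥ p + 2 > p.
Hence at least one of the letters a, c does not occur in vy at all.

Take i = 0: the string uxz is obtained from s by deleting |vy| ≥ 1 symbols, so |uxz| = 3p − |vy| < 3p.
But the letter (a or c) that does not occur in vy still occurs exactly p times in uxz. Every string of L with exactly p copies of some letter is a^p b^p c^p, of length 3p. Since |uxz| < 3p, uxz ∉ L.

This contradicts the CFL pumping lemma, which requires uv^i xy^i z ∈ L for all i ≥ 0.
Hence L = {a^n b^n c^n : n ≥ 0} is not context-free. ∎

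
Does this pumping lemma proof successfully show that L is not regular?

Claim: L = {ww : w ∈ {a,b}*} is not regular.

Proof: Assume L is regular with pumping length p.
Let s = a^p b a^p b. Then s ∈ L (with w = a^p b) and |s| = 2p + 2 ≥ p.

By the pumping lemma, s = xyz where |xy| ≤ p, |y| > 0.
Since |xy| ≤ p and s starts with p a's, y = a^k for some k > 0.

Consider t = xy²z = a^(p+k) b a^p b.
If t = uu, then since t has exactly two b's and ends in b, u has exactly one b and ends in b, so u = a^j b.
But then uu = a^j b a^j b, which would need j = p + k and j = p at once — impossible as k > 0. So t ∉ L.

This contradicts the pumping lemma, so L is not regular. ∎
The proof is correct.

This proof is valid because:
1. s = a^p b a^p b is in L and is chosen in terms of p, so |s| ≥ p holds for every p
2. The decomposition analysis is correct: |xy| ≤ p forces y to lie inside the leading a's
3. The contradiction is valid: the argument shows a^(p+k) b a^p b cannot be split into two equal halves
4. The conclusion follows logically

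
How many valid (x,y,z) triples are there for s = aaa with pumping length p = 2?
3

For s = 'aaa' with pumping length p = 2:

Constraints: |xy| ≤ 2, |y| > 0

Valid decompositions (|xy| ≤ p, |y| ≥ 1):
  • x='', y='a', z='aa'
  • x='a', y='a', z='a'
  • x='', y='aa', z='a'

Total count: 3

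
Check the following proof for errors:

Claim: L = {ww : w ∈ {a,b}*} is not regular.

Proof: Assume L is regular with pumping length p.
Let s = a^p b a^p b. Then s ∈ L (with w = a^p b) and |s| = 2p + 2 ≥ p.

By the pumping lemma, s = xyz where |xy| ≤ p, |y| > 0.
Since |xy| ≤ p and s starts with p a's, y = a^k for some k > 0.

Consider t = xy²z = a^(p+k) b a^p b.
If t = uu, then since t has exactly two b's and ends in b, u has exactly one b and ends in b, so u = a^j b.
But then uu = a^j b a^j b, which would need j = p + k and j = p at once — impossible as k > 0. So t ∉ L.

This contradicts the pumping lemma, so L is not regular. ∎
The proof is correct.

This proof is valid because:
1. s = a^p b a^p b is in L and is chosen in terms of p, so |s| ≥ p holds for every p
2. The decomposition analysis is correct: |xy| ≤ p forces y to lie inside the leading a's
3. The contradiction is valid: the argument shows a^(p+k) b a^p b cannot be split into two equal halves
4. The conclusion follows logically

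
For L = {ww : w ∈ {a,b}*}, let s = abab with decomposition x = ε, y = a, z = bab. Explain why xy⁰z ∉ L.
xy⁰z = bab ∉ L

Pumping with i = 0 replaces y = a by y⁰ = ε:
- Original: s = xyz = abab; abab splits into halves ab · ab, which are equal, so it is in L (w = ab)
- Pumped: xy⁰z = ε · ε · bab = bab
- bab has odd length 3, so it cannot be written as ww and is not in L

The pumping lemma would require xy⁰z ∈ L, so this decomposition yields a contradiction.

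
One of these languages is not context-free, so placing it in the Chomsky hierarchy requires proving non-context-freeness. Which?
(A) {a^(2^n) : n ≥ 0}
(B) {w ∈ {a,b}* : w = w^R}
(A) {a^(2^n) : n ≥ 0}

(A) {a^(2^n) : n ≥ 0} requires the CFL pumping lemma.

- {w ∈ {a,b}* : w = w^R} is context-free (but not regular)
  • Can be shown non-regular with the regular pumping lemma
  • After pumping, the string is no longer symmetric

- {a^(2^n) : n ≥ 0} is NOT context-free
  • Requires the CFL pumping lemma to prove
  • Gaps between powers of 2 grow exponentially

The CFL pumping lemma is "stronger" in that it can prove non-membership
in the larger class of context-free languages.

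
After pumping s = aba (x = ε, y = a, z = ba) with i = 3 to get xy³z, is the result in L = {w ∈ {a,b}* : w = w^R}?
No

xy³z = ε · aaa · ba = aaaba.
aaaba reversed is abaaa ≠ aaaba, so it is not a palindrome and is not in L.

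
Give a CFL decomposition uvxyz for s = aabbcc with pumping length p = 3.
u='aa', v='b', x='b', y='c', z='c'

For s = aabbcc with pumping length p = 3:

One valid decomposition:
- u = 'aa'
- v = 'b'
- x = 'b'
- y = 'c'
- z = 'c'

Verification:
- uvxyz = 'aa' + 'b' + 'b' + 'c' + 'c' = aabbcc ✓
- |vxy| = |'bbc'| = 3 ≤ 3 ✓
- |vy| = |'bc'| = 2 > 0 ✓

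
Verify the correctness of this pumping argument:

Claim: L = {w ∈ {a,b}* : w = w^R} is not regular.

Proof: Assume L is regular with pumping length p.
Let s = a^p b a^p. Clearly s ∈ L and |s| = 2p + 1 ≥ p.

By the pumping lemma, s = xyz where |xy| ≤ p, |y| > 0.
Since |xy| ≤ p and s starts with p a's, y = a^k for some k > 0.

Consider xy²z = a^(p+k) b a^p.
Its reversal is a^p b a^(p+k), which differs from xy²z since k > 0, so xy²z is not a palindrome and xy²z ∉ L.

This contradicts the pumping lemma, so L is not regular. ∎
The proof is correct.

This proof is valid because:
1. s = a^p b a^p is in L and is chosen in terms of p, so |s| ≥ p holds for every p
2. The decomposition analysis is correct: |xy| ≤ p forces y to lie inside the leading a's
3. The contradiction is valid: a^(p+k) b a^p has more a's before the b than after it, so it is not a palindrome
4. The conclusion follows logically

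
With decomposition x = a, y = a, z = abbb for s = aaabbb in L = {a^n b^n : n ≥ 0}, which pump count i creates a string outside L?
i = 3

xy³z = a · aaa · abbb = aaaaabbb; aaaaabbb has 5 a's and 3 b's; 5 ≠ 3, so it is not in L.
(Other choices also work, e.g. i = 0, 2; only i = 1 is guaranteed to stay in L since xy¹z = s.)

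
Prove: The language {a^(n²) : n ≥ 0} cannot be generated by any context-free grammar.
Assume for contradiction that L is context-free, and let p ≥ 1 be the pumping length given by the pumping lemma for CFLs.
Choose s = a^(p²). Then s ∈ L and |s| = p² ≥ p.
By the CFL pumping lemma, s = uvxyz for some u, v, x, y, z with |vxy| ≤ p, |vy| ≥ 1, and uv^i xy^i z ∈ L for every i ≥ 0.
All symbols are a's, so only lengths matter: let k = |vy|, with 1 ≤ k ≤ |vxy| ≤ p.

Take i = 2: |uv²xy²z| = p² + k, and p² < p² + k ≤ p² + p < (p + 1)².
So the length lies strictly between consecutive squares and is not a perfect square; uv²xy²z ∉ L.

This contradicts the CFL pumping lemma, which requires uv^i xy^i z ∈ L for all i ≥ 0.
Hence L = {a^(n²) : n ≥ 0} is not context-free. ∎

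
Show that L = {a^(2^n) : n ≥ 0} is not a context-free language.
Assume for contradiction that L is context-free, and let p ≥ 1 be the pumping length given by the pumping lemma for CFLs.
Choose s = a^(2^p). Then s ∈ L and |s| = 2^p ≥ p.
By the CFL pumping lemma, s = uvxyz for some u, v, x, y, z with |vxy| ≤ p, |vy| ≥ 1, and uv^i xy^i z ∈ L for every i ≥ 0.
All symbols are a's, so only lengths matter: let k = |vy|, with 1 ≤ k ≤ |vxy| ≤ p < 2^p.

Take i = 2: |uv²xy²z| = 2^p + k, and 2^p < 2^p + k < 2^p + 2^p = 2^(p+1).
So the length lies strictly between consecutive powers of two and is not a power of 2; uv²xy²z ∉ L.

This contradicts the CFL pumping lemma, which requires uv^i xy^i z ∈ L for all i ≥ 0.
Hence L = {a^(2^n) : n ≥ 0} is not context-free. ∎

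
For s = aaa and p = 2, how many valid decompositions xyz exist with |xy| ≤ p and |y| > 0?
3

For s = 'aaa' with pumping length p = 2:

Constraints: |xy| ≤ 2, |y| > 0

Valid decompositions (|xy| ≤ p, |y| ≥ 1):
  • x='', y='a', z='aa'
  • x='a', y='a', z='a'
  • x='', y='aa', z='a'

Total count: 3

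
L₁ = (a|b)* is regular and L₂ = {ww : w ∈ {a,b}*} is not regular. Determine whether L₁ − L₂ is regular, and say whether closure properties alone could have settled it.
No — L₁ − L₂ is not regular.

L₁ − L₂ is the complement of {ww} within {a,b}*. If it were regular, its complement {ww} would be regular as well (regular languages are closed under complement) — contradiction. So L₁ − L₂ is not regular.

Note that the bare facts "L₁ regular, L₂ non-regular" do not settle the question by themselves: the closure of regular languages under ∪, ∩, complement and difference applies only when BOTH operands are regular. With a non-regular operand the result can come out regular or non-regular depending on the specific languages, so one has to work out L₁ − L₂ for this particular pair, as above.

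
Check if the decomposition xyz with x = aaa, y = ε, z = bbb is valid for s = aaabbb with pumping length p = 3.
Violated: |y| > 0

The decomposition x = aaa, y = ε, z = bbb for s = aaabbb with p = 3
violates the constraint: |y| > 0

|y| = 0, but the pumping lemma requires |y| > 0 (y must be non-empty).

Pumping lemma constraints:
1. xyz = s (decomposition is valid)
2. |xy| ≤ p
3. |y| > 0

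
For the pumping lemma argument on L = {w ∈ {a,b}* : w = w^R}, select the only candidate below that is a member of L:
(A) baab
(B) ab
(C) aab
(A) baab

The pumping lemma is applied to a string s that lies in L, so first check membership of each option:
- (A) baab reversed is baab, the same string, so it is a palindrome and is in L ✓
- (B) ab reversed is ba ≠ ab, so it is not a palindrome and is not in L ✗
- (C) aab reversed is baa ≠ aab, so it is not a palindrome and is not in L ✗

Only (A) baab is in L, so it is the only candidate that could play the role of s.
(In a complete proof one picks s in terms of the pumping length p so that |s| ≥ p is guaranteed; a fixed string like baab illustrates the shape of such an s.)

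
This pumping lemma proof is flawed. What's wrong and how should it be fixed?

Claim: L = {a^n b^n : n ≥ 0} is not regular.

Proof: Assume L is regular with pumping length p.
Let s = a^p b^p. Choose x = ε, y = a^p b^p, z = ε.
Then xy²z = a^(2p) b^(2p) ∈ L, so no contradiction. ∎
Error: The decomposition violates |xy| ≤ p. With y = a^p b^p, |xy| = |y| = 2p > p. (The proof also miscomputes xy²z, which would be a^p b^p a^p b^p rather than a^(2p) b^(2p), and it wrongly treats one harmless decomposition as settling the matter — the prover does not get to choose the decomposition.)

Correction: The pumping lemma requires |xy| ≤ p, and the argument must handle every decomposition satisfying |xy| ≤ p, |y| ≥ 1. Since s starts with p a's, any such y consists only of a's, say y = a^k with k ≥ 1. Then xy²z = a^(p+k) b^p has unequal numbers of a's and b's, so xy²z ∉ L — the required contradiction.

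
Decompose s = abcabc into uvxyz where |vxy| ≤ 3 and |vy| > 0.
u='ab', v='c', x='a', y='b', z='c'

For s = abcabc with pumping length p = 3:

One valid decomposition:
- u = 'ab'
- v = 'c'
- x = 'a'
- y = 'b'
- z = 'c'

Verification:
- uvxyz = 'ab' + 'c' + 'a' + 'b' + 'c' = abcabc ✓
- |vxy| = |'cab'| = 3 ≤ 3 ✓
- |vy| = |'cb'| = 2 > 0 ✓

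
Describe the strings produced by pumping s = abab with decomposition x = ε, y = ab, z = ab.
{xy^i z : i ≥ 0} = {(ab)^(i+1) : i ≥ 0} = {ab, abab, ababab, ...}

With x = ε, y = ab, z = ab: Pumping 'ab' gives strings of alternating a's and b's.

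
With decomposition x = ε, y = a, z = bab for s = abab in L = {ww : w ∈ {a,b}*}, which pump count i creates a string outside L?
i = 0

xy⁰z = ε · ε · bab = bab; bab has odd length 3, so it cannot be written as ww and is not in L.
(Other choices also work, e.g. i = 2, 3; only i = 1 is guaranteed to stay in L since xy¹z = s.)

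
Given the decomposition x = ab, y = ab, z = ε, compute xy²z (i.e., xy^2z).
ababab

Given x = 'ab', y = 'ab', z = '' and i = 2:

xy^2z = x + y·y·...·y (2 times) + z
       = 'ab' + 'ab'^2 + ''
       = 'ab' + 'abab' + ''
       = 'ababab'

The pumped string is 'ababab' with length 6.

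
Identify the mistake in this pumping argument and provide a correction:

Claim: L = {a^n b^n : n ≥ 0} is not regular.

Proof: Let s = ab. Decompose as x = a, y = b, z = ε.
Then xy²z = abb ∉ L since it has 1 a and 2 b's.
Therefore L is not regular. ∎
Error: The string s = ab might be shorter than the pumping length p.

Correction: Choose s = a^p b^p to ensure |s| ≥ p. Also, the decomposition is wrong: with |xy| ≤ p, y cannot include b's when s starts with p a's.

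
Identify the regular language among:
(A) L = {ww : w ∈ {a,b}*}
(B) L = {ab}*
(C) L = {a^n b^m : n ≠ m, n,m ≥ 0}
(B) {ab}*

(B) L = {ab}* is regular.

This can be recognized by a finite automaton (DFA/NFA).
Regular expressions like {ab}* define regular languages.

The other choices are not regular:
- {ww : w ∈ {a,b}*}: After pumping, the two halves no longer match
- {a^n b^m : n ≠ m, n,m ≥ 0}: After pumping a's, we can make n = m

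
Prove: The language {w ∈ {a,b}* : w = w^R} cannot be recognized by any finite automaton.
Assume for contradiction that L is regular, and let p ≥ 1 be the pumping length given by the pumping lemma.
Choose s = a^p b a^p. Then s ∈ L (it reads the same in both directions) and |s| = 2p + 1 ≥ p.
By the pumping lemma, s = xyz for some x, y, z with |xy| ≤ p, |y| ≥ 1, and xy^i z ∈ L for every i ≥ 0.
Since |xy| ≤ p and the first p symbols of s are all a's, y = a^k for some k with 1 ≤ k ≤ p.

Take i = 0: xy⁰z = a^(p − k) b a^p.
Its reversal is a^p b a^(p − k). These differ because the block of a's before the unique b has length p − k in one and p in the other, and p − k ≠ p since k ≥ 1. So xy⁰z is not a palindrome, i.e. xy⁰z ∉ L.

This contradicts the pumping lemma, which requires xy^i z ∈ L for all i ≥ 0.
Hence L = {w ∈ {a,b}* : w = w^R} is not regular. ∎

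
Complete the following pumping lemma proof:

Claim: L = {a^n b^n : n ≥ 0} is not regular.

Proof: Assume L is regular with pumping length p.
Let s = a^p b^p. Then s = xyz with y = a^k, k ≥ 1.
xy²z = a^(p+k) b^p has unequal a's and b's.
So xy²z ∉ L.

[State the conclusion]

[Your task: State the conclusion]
This contradicts the pumping lemma for regular languages,
which guarantees xy^i z ∈ L for all i ≥ 0.

Since our assumption that L is regular leads to a contradiction,
we conclude that L = {a^n b^n : n ≥ 0} is NOT regular. ∎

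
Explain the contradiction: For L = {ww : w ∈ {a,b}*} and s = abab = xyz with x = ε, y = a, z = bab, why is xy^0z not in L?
xy⁰z = bab ∉ L

Pumping with i = 0 replaces y = a by y⁰ = ε:
- Original: s = xyz = abab; abab splits into halves ab · ab, which are equal, so it is in L (w = ab)
- Pumped: xy⁰z = ε · ε · bab = bab
- bab has odd length 3, so it cannot be written as ww and is not in L

The pumping lemma would require xy⁰z ∈ L, so this decomposition yields a contradiction.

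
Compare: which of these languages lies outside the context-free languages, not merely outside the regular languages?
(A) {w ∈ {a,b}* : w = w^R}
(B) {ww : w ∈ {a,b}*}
(B) {ww : w ∈ {a,b}*}

(B) {ww : w ∈ {a,b}*} requires the CFL pumping lemma.

- {w ∈ {a,b}* : w = w^R} is context-free (but not regular)
  • Can be shown non-regular with the regular pumping lemma
  • After pumping, the string is no longer symmetric

- {ww : w ∈ {a,b}*} is NOT context-free
  • Requires the CFL pumping lemma to prove
  • Cannot verify equality of two arbitrary substrings

The CFL pumping lemma is "stronger" in that it can prove non-membership
in the larger class of context-free languages.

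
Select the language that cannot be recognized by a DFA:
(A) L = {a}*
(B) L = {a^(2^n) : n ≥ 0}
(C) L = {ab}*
(B) {a^(2^n) : n ≥ 0}

(B) L = {a^(2^n) : n ≥ 0} is NOT regular.

The pumping lemma can be used to prove this:
After pumping, length is no longer a power of 2

The other languages are regular because they can be recognized by finite automata.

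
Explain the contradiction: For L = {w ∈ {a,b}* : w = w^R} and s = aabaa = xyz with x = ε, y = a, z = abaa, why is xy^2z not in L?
xy²z = aaabaa ∉ L

Pumping with i = 2 replaces y = a by y² = aa:
- Original: s = xyz = aabaa; aabaa reversed is aabaa, the same string, so it is a palindrome and is in L
- Pumped: xy²z = ε · aa · abaa = aaabaa
- aaabaa reversed is aabaaa ≠ aaabaa, so it is not a palindrome and is not in L

The pumping lemma would require xy²z ∈ L, so this decomposition yields a contradiction.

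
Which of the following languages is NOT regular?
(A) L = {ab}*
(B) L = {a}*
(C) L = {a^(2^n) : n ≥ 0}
(C) {a^(2^n) : n ≥ 0}

(C) L = {a^(2^n) : n ≥ 0} is NOT regular.

The pumping lemma can be used to prove this:
After pumping, length is no longer a power of 2

The other languages are regular because they can be recognized by finite automata.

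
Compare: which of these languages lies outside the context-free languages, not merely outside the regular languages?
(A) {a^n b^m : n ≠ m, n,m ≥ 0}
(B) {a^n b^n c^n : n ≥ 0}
(B) {a^n b^n c^n : n ≥ 0}

(B) {a^n b^n c^n : n ≥ 0} requires the CFL pumping lemma.

- {a^n b^m : n ≠ m, n,m ≥ 0} is context-free (but not regular)
  • Can be shown non-regular with the regular pumping lemma
  • After pumping a's, we can make n = m

- {a^n b^n c^n : n ≥ 0} is NOT context-free
  • Requires the CFL pumping lemma to prove
  • Cannot maintain three equal counts simultaneously

The CFL pumping lemma is "stronger" in that it can prove non-membership
in the larger class of context-free languages.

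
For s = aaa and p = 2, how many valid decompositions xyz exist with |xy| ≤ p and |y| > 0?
3

For s = 'aaa' with pumping length p = 2:

Constraints: |xy| ≤ 2, |y| > 0

Valid decompositions (|xy| ≤ p, |y| ≥ 1):
  • x='', y='a', z='aa'
  • x='a', y='a', z='a'
  • x='', y='aa', z='a'

Total count: 3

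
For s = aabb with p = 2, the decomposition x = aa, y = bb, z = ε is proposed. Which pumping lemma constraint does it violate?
Violated: |xy| ≤ p

The decomposition x = aa, y = bb, z = ε for s = aabb with p = 2
violates the constraint: |xy| ≤ p

|xy| = |aabb| = 4 > 2 = p. The decomposition puts too many characters in xy.

Pumping lemma constraints:
1. xyz = s (decomposition is valid)
2. |xy| ≤ p
3. |y| > 0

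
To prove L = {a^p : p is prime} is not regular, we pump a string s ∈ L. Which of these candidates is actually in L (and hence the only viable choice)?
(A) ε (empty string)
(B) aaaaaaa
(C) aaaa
(B) aaaaaaa

The pumping lemma is applied to a string s that lies in L, so first check membership of each option:
- (A) ε has length 0, which is not prime, so it is not in L ✗
- (B) aaaaaaa has length 7, which is prime, so it is in L ✓
- (C) aaaa has length 4 = 2 × 2, which is not prime, so it is not in L ✗

Only (B) aaaaaaa is in L, so it is the only candidate that could play the role of s.
(In a complete proof one picks s in terms of the pumping length p so that |s| ≥ p is guaranteed; a fixed string like aaaaaaa illustrates the shape of such an s.)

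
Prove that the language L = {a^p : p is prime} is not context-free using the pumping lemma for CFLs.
Assume for contradiction that L is context-free, and let p ≥ 1 be the pumping length given by the pumping lemma for CFLs.
Choose a prime q with q ≥ p and let s = a^q. Then s ∈ L and |s| = q ≥ p.
By the CFL pumping lemma, s = uvxyz for some u, v, x, y, z with |vxy| ≤ p, |vy| ≥ 1, and uv^i xy^i z ∈ L for every i ≥ 0.
All symbols are a's, so only lengths matter: let k = |vy|, with 1 ≤ k ≤ p. Then |uv^i xy^i z| = q + (i − 1)k.

Take i = q + 1: the length is q + qk = q(k + 1).
Both factors satisfy q ≥ 2 and k + 1 ≥ 2, so q(k + 1) is composite and uv^(q+1) xy^(q+1) z ∉ L.

This contradicts the CFL pumping lemma, which requires uv^i xy^i z ∈ L for all i ≥ 0.
Hence L = {a^p : p is prime} is not context-free. ∎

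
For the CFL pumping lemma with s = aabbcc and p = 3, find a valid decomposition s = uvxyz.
u='aa', v='b', x='b', y='c', z='c'

For s = aabbcc with pumping length p = 3:

One valid decomposition:
- u = 'aa'
- v = 'b'
- x = 'b'
- y = 'c'
- z = 'c'

Verification:
- uvxyz = 'aa' + 'b' + 'b' + 'c' + 'c' = aabbcc ✓
- |vxy| = |'bbc'| = 3 ≤ 3 ✓
- |vy| = |'bc'| = 2 > 0 ✓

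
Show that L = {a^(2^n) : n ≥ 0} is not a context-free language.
Assume for contradiction that L is context-free, and let p ≥ 1 be the pumping length given by the pumping lemma for CFLs.
Choose s = a^(2^p). Then s ∈ L and |s| = 2^p ≥ p.
By the CFL pumping lemma, s = uvxyz for some u, v, x, y, z with |vxy| ≤ p, |vy| ≥ 1, and uv^i xy^i z ∈ L for every i ≥ 0.
All symbols are a's, so only lengths matter: let k = |vy|, with 1 ≤ k ≤ |vxy| ≤ p < 2^p.

Take i = 2: |uv²xy²z| = 2^p + k, and 2^p < 2^p + k < 2^p + 2^p = 2^(p+1).
So the length lies strictly between consecutive powers of two and is not a power of 2; uv²xy²z ∉ L.

This contradicts the CFL pumping lemma, which requires uv^i xy^i z ∈ L for all i ≥ 0.
Hence L = {a^(2^n) : n ≥ 0} is not context-free. ∎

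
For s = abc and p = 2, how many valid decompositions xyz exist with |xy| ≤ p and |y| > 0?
3

For s = 'abc' with pumping length p = 2:

Constraints: |xy| ≤ 2, |y| > 0

Valid decompositions (|xy| ≤ p, |y| ≥ 1):
  • x='', y='a', z='bc'
  • x='a', y='b', z='c'
  • x='', y='ab', z='c'

Total count: 3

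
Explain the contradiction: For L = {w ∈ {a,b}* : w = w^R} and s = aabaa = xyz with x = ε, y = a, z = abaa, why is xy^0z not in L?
xy⁰z = abaa ∉ L

Pumping with i = 0 replaces y = a by y⁰ = ε:
- Original: s = xyz = aabaa; aabaa reversed is aabaa, the same string, so it is a palindrome and is in L
- Pumped: xy⁰z = ε · ε · abaa = abaa
- abaa reversed is aaba ≠ abaa, so it is not a palindrome and is not in L

The pumping lemma would require xy⁰z ∈ L, so this decomposition yields a contradiction.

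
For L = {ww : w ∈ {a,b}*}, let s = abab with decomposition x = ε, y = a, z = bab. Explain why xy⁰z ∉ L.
xy⁰z = bab ∉ L

Pumping with i = 0 replaces y = a by y⁰ = ε:
- Original: s = xyz = abab; abab splits into halves ab · ab, which are equal, so it is in L (w = ab)
- Pumped: xy⁰z = ε · ε · bab = bab
- bab has odd length 3, so it cannot be written as ww and is not in L

The pumping lemma would require xy⁰z ∈ L, so this decomposition yields a contradiction.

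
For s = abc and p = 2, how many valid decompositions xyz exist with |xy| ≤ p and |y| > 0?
3

For s = 'abc' with pumping length p = 2:

Constraints: |xy| ≤ 2, |y| > 0

Valid decompositions (|xy| ≤ p, |y| ≥ 1):
  • x='', y='a', z='bc'
  • x='a', y='b', z='c'
  • x='', y='ab', z='c'

Total count: 3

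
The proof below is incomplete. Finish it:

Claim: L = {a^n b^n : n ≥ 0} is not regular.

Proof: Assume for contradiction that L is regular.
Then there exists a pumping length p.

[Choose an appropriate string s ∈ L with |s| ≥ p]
s = a^p b^p

This string is in L (has equal a's and b's) and has length 2p ≥ p.
Any decomposition xyz with |xy| ≤ p means y consists only of a's,
so pumping will unbalance the counts.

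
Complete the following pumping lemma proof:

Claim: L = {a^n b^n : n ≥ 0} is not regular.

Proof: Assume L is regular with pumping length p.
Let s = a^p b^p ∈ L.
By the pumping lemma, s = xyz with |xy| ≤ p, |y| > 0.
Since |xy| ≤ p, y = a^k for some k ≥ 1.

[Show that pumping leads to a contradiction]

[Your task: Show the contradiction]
Consider xy²z = a^(p+k) b^p.

Since k ≥ 1, we have p + k > p.
So xy²z has more a's than b's: (p+k) a's vs p b's.
This means xy²z ∉ L because a^n b^n requires equal counts.

This contradicts the pumping lemma which states xy²z ∈ L.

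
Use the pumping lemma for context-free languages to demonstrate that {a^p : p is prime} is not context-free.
Assume for contradiction that L is context-free, and let p ≥ 1 be the pumping length given by the pumping lemma for CFLs.
Choose a prime q with q ≥ p and let s = a^q. Then s ∈ L and |s| = q ≥ p.
By the CFL pumping lemma, s = uvxyz for some u, v, x, y, z with |vxy| ≤ p, |vy| ≥ 1, and uv^i xy^i z ∈ L for every i ≥ 0.
All symbols are a's, so only lengths matter: let k = |vy|, with 1 ≤ k ≤ p. Then |uv^i xy^i z| = q + (i − 1)k.

Take i = q + 1: the length is q + qk = q(k + 1).
Both factors satisfy q ≥ 2 and k + 1 ≥ 2, so q(k + 1) is composite and uv^(q+1) xy^(q+1) z ∉ L.

This contradicts the CFL pumping lemma, which requires uv^i xy^i z ∈ L for all i ≥ 0.
Hence L = {a^p : p is prime} is not context-free. ∎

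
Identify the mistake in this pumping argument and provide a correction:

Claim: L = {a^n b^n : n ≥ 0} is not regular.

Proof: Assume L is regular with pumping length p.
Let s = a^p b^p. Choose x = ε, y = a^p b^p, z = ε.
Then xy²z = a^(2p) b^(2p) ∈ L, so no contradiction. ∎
Error: The decomposition violates |xy| ≤ p. With y = a^p b^p, |xy| = |y| = 2p > p. (The proof also miscomputes xy²z, which would be a^p b^p a^p b^p rather than a^(2p) b^(2p), and it wrongly treats one harmless decomposition as settling the matter — the prover does not get to choose the decomposition.)

Correction: The pumping lemma requires |xy| ≤ p, and the argument must handle every decomposition satisfying |xy| ≤ p, |y| ≥ 1. Since s starts with p a's, any such y consists only of a's, say y = a^k with k ≥ 1. Then xy²z = a^(p+k) b^p has unequal numbers of a's and b's, so xy²z ∉ L — the required contradiction.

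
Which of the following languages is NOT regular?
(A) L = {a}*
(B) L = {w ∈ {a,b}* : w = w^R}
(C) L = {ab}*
(B) {w ∈ {a,b}* : w = w^R}

(B) L = {w ∈ {a,b}* : w = w^R} is NOT regular.

The pumping lemma can be used to prove this:
After pumping, the string is no longer symmetric

The other languages are regular because they can be recognized by finite automata.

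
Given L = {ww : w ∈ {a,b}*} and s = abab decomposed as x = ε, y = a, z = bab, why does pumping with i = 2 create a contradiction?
xy²z = aabab ∉ L

Pumping with i = 2 replaces y = a by y² = aa:
- Original: s = xyz = abab; abab splits into halves ab · ab, which are equal, so it is in L (w = ab)
- Pumped: xy²z = ε · aa · bab = aabab
- aabab has odd length 5, so it cannot be written as ww and is not in L

The pumping lemma would require xy²z ∈ L, so this decomposition yields a contradiction.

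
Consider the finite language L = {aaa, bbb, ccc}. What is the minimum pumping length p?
p = 4

For a finite language L, the pumping lemma holds vacuously if p > max|s| for s ∈ L.

The longest string in L = {aaa, bbb, ccc} has length 3.
If p = 4, then no string s ∈ L has |s| ≥ p, so the condition is vacuously true.

The minimum pumping length is p = 4.

Why no smaller p works: for any p ≤ 3, the longest string s ∈ L has |s| = 3 ≥ p, so it would
have to be pumpable; but pumping up (i = 2, 3, ...) produces ever longer strings, which cannot all lie in the
finite language L. So the pumping property fails for every p ≤ 3.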